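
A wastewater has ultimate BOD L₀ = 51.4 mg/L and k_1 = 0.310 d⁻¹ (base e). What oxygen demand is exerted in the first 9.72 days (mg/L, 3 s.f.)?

y ≈ 48.9 mg/L

y_t = L₀(1 − e^(−k_1 t)) = 51.4 × (1 − e^(−0.310×9.72))
= 51.4 × (1 − 0.04913) = 51.4 × 0.9509 = 48.87 mg/L.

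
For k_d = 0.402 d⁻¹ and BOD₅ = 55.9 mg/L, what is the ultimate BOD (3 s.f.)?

BOD₅ = L₀(1 − e^(−5k_d)) ⇒ L₀ = BOD₅ / (1 − e^(−5×0.402))
= 55.9 / (1 − 0.1340) = 55.9 / 0.8660 = 64.55 mg/L.

L₀ ≈ 64.5 mg/L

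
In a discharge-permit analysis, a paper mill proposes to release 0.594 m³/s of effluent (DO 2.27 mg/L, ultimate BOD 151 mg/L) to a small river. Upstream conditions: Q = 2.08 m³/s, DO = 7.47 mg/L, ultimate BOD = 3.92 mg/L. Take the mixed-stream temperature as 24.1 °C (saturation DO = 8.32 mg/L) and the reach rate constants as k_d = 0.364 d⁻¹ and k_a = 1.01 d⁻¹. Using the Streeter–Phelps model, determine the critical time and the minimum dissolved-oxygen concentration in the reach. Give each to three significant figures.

Mixed DO = (2.08×7.47 + 0.594×2.27)/(2.08+0.594) = 16.89/2.674 = 6.315 mg/L.
Mixed L₀ = (2.08×3.92 + 0.594×151)/(2.674) = 97.85/2.674 = 36.59 mg/L.
Initial deficit D₀ = C_s − DO₀ = 8.32 − 6.315 = 2.005 mg/L.
t_c = (1/0.6460) ln[(1.01/0.364)(1 − 2.005×0.6460/(0.364×36.59))] = 1.548 × ln(2.505) = 1.421 d.
D_c = (0.364/1.01) × 36.59 × e^(−0.364×1.421) = 0.3604 × 36.59 × 0.5961 = 7.861 mg/L.
Minimum DO = 8.32 − 7.861 = 0.4592 mg/L.

t_c ≈ 1.42 d; minimum DO ≈ 0.459 mg/L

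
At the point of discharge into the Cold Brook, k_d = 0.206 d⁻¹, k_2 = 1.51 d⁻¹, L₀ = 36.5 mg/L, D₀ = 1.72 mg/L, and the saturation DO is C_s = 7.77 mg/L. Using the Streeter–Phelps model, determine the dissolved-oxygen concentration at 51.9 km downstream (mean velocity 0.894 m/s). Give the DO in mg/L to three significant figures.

Travel time t = x/v = 51.9 km / (0.894 m/s) = 51900 m / 0.894 m/s = 58050 s = 0.6719 d.
k_d L₀/(k_2−k_d) = 0.206×36.5/(1.51−0.206) = 7.519/1.304 = 5.766 mg/L.
e^(−k_d t) = e^(−0.206×0.6719) = 0.8707; e^(−k_2 t) = e^(−1.51×0.6719) = 0.3625.
D = 5.766 × (0.8707 − 0.3625) + 1.72 × 0.3625 = 2.930 + 0.6236 = 3.554 mg/L.
DO = C_s − D = 7.77 − 3.554 = 4.216 mg/L.

DO ≈ 4.22 mg/L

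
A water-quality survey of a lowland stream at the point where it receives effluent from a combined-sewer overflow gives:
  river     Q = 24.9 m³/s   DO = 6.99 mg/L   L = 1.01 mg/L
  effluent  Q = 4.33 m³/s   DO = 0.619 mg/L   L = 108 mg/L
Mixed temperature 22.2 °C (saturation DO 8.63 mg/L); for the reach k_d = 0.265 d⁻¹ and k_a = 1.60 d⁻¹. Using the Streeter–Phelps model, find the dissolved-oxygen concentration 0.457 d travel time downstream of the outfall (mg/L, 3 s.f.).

DO ≈ 6.03 mg/L

Mixed DO = (24.9×6.99 + 4.33×0.619)/(24.9+4.33) = 176.7/29.23 = 6.046 mg/L.
Mixed L₀ = (24.9×1.01 + 4.33×108)/(29.23) = 492.8/29.23 = 16.86 mg/L.
Initial deficit D₀ = C_s − DO₀ = 8.63 − 6.046 = 2.584 mg/L.
D(0.457) = [0.265×16.86/(1.60−0.265)](e^(−0.265×0.457) − e^(−1.60×0.457)) + 2.584 e^(−1.60×0.457)
= 3.347 × (0.8859 − 0.4813) + 2.584 × 0.4813 = 2.598 mg/L.
DO = 8.63 − 2.598 = 6.032 mg/L.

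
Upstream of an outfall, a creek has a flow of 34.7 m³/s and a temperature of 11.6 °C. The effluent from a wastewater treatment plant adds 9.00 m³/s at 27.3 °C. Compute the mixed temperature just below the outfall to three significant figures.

14.8 °C

Flow-weighted mixing: C = (Q_r C_r + Q_w C_w)/(Q_r + Q_w)
= (34.7×11.6 + 9.00×27.3)/(34.7 + 9.00) = 648.2/43.70 = 14.83 °C.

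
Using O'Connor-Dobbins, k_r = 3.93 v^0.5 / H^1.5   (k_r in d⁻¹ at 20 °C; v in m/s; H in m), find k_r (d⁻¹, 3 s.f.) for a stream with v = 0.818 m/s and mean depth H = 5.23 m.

k_r ≈ 0.297 d⁻¹

k_r = 3.93 × 0.818^0.5 / 5.23^1.5 = 3.93 × 0.9044 / 11.96 = 0.2972 d⁻¹.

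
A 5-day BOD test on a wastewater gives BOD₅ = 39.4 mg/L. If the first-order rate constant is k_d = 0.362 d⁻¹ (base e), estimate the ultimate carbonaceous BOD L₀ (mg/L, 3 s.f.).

L₀ ≈ 47.1 mg/L

BOD₅ = L₀(1 − e^(−5k_d)) ⇒ L₀ = BOD₅ / (1 − e^(−5×0.362))
= 39.4 / (1 − 0.1637) = 39.4 / 0.8363 = 47.11 mg/L.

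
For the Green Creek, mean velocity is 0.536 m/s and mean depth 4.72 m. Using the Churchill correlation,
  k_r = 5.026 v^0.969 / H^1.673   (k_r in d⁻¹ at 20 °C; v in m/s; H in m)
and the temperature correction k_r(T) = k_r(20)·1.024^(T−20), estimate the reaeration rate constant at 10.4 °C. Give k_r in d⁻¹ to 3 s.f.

k_r(20) = 5.026 × 0.536^0.969 / 4.72^1.673 = 5.026 × 0.5465 / 13.41 = 0.2048 d⁻¹.
k_r(10.4) = 0.2048 × 1.024^(10.4−20) = 0.2048 × 0.7964 = 0.1631 d⁻¹.

k_r ≈ 0.163 d⁻¹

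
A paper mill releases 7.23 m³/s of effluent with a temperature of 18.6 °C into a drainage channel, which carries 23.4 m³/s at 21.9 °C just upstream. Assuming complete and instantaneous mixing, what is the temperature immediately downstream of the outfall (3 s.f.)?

21.1 °C

Flow-weighted mixing: C = (Q_r C_r + Q_w C_w)/(Q_r + Q_w)
= (23.4×21.9 + 7.23×18.6)/(23.4 + 7.23) = 646.9/30.63 = 21.12 °C.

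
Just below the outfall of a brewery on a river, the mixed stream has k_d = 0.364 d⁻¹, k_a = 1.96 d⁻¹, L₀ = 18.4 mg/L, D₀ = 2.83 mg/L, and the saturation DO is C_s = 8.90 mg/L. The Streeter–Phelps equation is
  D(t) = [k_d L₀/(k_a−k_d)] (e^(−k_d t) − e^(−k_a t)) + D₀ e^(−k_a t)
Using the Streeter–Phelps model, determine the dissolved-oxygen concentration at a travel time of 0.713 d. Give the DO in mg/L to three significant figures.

DO ≈ 6.00 mg/L

k_d L₀/(k_a−k_d) = 0.364×18.4/(1.96−0.364) = 6.698/1.596 = 4.196 mg/L.
e^(−k_d t) = e^(−0.364×0.7130) = 0.7714; e^(−k_a t) = e^(−1.96×0.7130) = 0.2472.
D = 4.196 × (0.7714 − 0.2472) + 2.83 × 0.2472 = 2.200 + 0.6996 = 2.899 mg/L.
DO = C_s − D = 8.90 − 2.899 = 6.001 mg/L.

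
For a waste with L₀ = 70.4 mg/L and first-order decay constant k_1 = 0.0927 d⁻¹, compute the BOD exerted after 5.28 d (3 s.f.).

y ≈ 27.2 mg/L

y_t = L₀(1 − e^(−k_1 t)) = 70.4 × (1 − e^(−0.0927×5.28))
= 70.4 × (1 − 0.6130) = 70.4 × 0.3870 = 27.25 mg/L.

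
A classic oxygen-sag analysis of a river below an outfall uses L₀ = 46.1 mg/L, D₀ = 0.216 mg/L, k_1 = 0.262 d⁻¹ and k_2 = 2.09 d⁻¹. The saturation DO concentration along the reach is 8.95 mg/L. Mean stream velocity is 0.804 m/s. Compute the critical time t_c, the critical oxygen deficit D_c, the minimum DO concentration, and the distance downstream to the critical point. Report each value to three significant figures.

t_c ≈ 1.12 d; D_c ≈ 4.31 mg/L; min DO ≈ 4.64 mg/L; x_c ≈ 77.6 km

At the critical point dD/dt = 0, so k_1 L₀ e^(−k_1 t) = k_2 D. Substituting D(t) from the Streeter–Phelps equation and solving for t gives
t_c = ln[(k_2/k_1)(1 − D₀(k_2−k_1)/(k_1 L₀))] / (k_2−k_1).
Here k_2−k_1 = 1.828 d⁻¹ and 1 − D₀(k_2−k_1)/(k_1 L₀) = 1 − 0.216×1.828/(0.262×46.1) = 0.9673, so
t_c = ln(7.977 × 0.9673) / 1.828 = 2.043 / 1.828 = 1.118 d.
L(t_c) = L₀ e^(−k_1 t_c) = 46.1 × 0.7461 = 34.40 mg/L, and at the critical point k_2 D_c = k_1 L, so D_c = (0.262/2.09) × 34.40 = 4.312 mg/L.
Minimum DO = C_s − D_c = 8.95 − 4.312 = 4.638 mg/L.
x_c = v t_c = 0.804 m/s × 1.118 d × 86400 s/d = 77650 m ≈ 77.6 km.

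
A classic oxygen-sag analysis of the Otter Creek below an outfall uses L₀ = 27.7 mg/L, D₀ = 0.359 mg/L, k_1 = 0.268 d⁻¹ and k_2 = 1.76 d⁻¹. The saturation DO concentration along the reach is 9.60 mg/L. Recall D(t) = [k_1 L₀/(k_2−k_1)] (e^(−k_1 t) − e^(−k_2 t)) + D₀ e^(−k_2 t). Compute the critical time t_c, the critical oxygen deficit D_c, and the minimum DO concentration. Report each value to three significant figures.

With k_2/k_1 = 6.567 and 1 − D₀(k_2−k_1)/(k_1 L₀) = 0.9278,
t_c = ln(6.567 × 0.9278) / (1.76 − 0.268) = ln(6.093) / 1.492 = 1.807/1.492 = 1.211 d.
D_c = (k_1/k_2) L₀ e^(−k_1 t_c) = (0.268/1.76) × 27.7 × e^(−0.268×1.211) = 0.1523 × 27.7 × 0.7228 = 3.049 mg/L.
Minimum DO = C_s − D_c = 9.60 − 3.049 = 6.551 mg/L.

t_c ≈ 1.21 d; D_c ≈ 3.05 mg/L; min DO ≈ 6.55 mg/L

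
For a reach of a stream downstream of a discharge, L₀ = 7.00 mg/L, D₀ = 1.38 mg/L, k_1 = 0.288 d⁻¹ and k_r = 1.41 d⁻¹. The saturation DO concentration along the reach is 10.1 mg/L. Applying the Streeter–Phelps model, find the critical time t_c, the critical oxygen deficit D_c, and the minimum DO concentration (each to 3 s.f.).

t_c ≈ 0.113 d; D_c ≈ 1.38 mg/L; min DO ≈ 8.72 mg/L

t_c = [1/(k_r−k_1)] ln[(k_r/k_1)(1 − D₀(k_r−k_1)/(k_1 L₀))]
= [1/(1.41−0.288)] ln[(1.41/0.288)(1 − 1.38×1.122/(0.288×7.00))]
= (1/1.122) ln[4.896 × 0.2320] = 0.8913 × ln(1.136) = 0.8913 × 0.1272 = 0.1134 d.
D_c = (k_1/k_r) L₀ e^(−k_1 t_c) = (0.288/1.41) × 7.00 × e^(−0.288×0.1134) = 0.2043 × 7.00 × 0.9679 = 1.384 mg/L.
Minimum DO = C_s − D_c = 10.1 − 1.384 = 8.716 mg/L.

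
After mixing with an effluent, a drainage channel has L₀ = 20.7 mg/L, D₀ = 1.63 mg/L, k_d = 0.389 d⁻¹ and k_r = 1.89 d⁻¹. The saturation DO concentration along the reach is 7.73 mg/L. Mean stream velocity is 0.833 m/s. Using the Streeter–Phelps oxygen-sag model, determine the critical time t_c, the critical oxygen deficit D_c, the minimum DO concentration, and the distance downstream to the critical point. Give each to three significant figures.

t_c ≈ 0.812 d; D_c ≈ 3.11 mg/L; min DO ≈ 4.62 mg/L; x_c ≈ 58.4 km

With k_r/k_d = 4.859 and 1 − D₀(k_r−k_d)/(k_d L₀) = 0.6962,
t_c = ln(4.859 × 0.6962) / (1.89 − 0.389) = ln(3.382) / 1.501 = 1.219/1.501 = 0.8118 d.
L(t_c) = L₀ e^(−k_d t_c) = 20.7 × 0.7292 = 15.09 mg/L, and at the critical point k_r D_c = k_d L, so D_c = (0.389/1.89) × 15.09 = 3.107 mg/L.
Minimum DO = C_s − D_c = 7.73 − 3.107 = 4.623 mg/L.
x_c = v t_c = 0.833 m/s × 0.8118 d × 86400 s/d = 58430 m ≈ 58.4 km.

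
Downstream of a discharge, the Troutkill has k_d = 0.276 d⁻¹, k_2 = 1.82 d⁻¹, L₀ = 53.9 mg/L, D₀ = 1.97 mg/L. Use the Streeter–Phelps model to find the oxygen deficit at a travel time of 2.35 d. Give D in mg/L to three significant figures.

k_d L₀/(k_2−k_d) = 0.276×53.9/(1.82−0.276) = 14.88/1.544 = 9.635 mg/L.
e^(−k_d t) = e^(−0.276×2.350) = 0.5228; e^(−k_2 t) = e^(−1.82×2.350) = 0.01388.
D = 9.635 × (0.5228 − 0.01388) + 1.97 × 0.01388 = 4.903 + 0.02735 = 4.931 mg/L.

D ≈ 4.93 mg/L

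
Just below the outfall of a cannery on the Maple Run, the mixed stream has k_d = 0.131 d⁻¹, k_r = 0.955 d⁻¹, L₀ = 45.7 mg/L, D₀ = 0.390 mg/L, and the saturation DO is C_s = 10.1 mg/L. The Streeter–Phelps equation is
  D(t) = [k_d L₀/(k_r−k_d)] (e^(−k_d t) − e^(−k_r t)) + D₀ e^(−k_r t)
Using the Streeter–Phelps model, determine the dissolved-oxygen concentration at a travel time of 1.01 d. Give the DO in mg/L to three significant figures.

DO ≈ 6.36 mg/L

k_d L₀/(k_r−k_d) = 0.131×45.7/(0.955−0.131) = 5.987/0.8240 = 7.265 mg/L.
e^(−k_d t) = e^(−0.131×1.010) = 0.8761; e^(−k_r t) = e^(−0.955×1.010) = 0.3812.
D = 7.265 × (0.8761 − 0.3812) + 0.390 × 0.3812 = 3.596 + 0.1487 = 3.744 mg/L.
DO = C_s − D = 10.1 − 3.744 = 6.356 mg/L.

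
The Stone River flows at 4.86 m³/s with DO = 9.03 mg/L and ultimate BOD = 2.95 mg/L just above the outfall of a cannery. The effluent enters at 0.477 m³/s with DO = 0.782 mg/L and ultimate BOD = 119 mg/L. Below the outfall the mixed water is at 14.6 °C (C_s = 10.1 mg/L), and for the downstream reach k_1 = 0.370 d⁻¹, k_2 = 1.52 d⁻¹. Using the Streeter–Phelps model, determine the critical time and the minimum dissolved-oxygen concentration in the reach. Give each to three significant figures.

Mixed DO = (4.86×9.03 + 0.477×0.782)/(4.86+0.477) = 44.26/5.337 = 8.293 mg/L.
Mixed L₀ = (4.86×2.95 + 0.477×119)/(5.337) = 71.10/5.337 = 13.32 mg/L.
Initial deficit D₀ = C_s − DO₀ = 10.1 − 8.293 = 1.807 mg/L.
t_c = (1/1.150) ln[(1.52/0.370)(1 − 1.807×1.150/(0.370×13.32))] = 0.8696 × ln(2.376) = 0.7526 d.
D_c = (0.370/1.52) × 13.32 × e^(−0.370×0.7526) = 0.2434 × 13.32 × 0.7570 = 2.455 mg/L.
Minimum DO = 10.1 − 2.455 = 7.645 mg/L.

t_c ≈ 0.753 d; minimum DO ≈ 7.65 mg/L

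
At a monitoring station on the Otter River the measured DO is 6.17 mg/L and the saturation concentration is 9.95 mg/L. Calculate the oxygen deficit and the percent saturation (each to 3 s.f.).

D = C_s − C = 9.95 − 6.17 = 3.78 mg/L.
% saturation = 6.17/9.95 × 100 = 62.0 %.

D ≈ 3.78 mg/L; 62.0 % saturation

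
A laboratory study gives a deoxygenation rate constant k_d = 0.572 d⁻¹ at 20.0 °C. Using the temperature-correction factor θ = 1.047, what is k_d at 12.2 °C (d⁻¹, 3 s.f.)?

k_d ≈ 0.400 d⁻¹

k_d(T₂) = k_d(T₁) · θ^(T₂−T₁) = 0.572 × 1.047^(12.2−20.0)
= 0.572 × 1.047^-7.80 = 0.572 × 0.6989 = 0.3998 d⁻¹.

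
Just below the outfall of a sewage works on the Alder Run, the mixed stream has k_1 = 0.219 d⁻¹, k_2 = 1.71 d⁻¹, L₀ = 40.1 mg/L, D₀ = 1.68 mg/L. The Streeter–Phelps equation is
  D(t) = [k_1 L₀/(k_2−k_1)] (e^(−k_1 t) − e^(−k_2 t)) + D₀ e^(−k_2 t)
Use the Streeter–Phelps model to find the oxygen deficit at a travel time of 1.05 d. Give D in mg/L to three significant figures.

D ≈ 3.98 mg/L

k_1 L₀/(k_2−k_1) = 0.219×40.1/(1.71−0.219) = 8.782/1.491 = 5.890 mg/L.
e^(−k_1 t) = e^(−0.219×1.050) = 0.7946; e^(−k_2 t) = e^(−1.71×1.050) = 0.1660.
D = 5.890 × (0.7946 − 0.1660) + 1.68 × 0.1660 = 3.702 + 0.2790 = 3.981 mg/L.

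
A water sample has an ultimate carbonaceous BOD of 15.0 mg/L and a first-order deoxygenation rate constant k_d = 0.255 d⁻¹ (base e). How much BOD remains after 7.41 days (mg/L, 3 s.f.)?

L ≈ 2.27 mg/L

L_t = L₀ e^(−k_d t) = 15.0 × e^(−0.255×7.41) = 15.0 × 0.1511 = 2.267 mg/L.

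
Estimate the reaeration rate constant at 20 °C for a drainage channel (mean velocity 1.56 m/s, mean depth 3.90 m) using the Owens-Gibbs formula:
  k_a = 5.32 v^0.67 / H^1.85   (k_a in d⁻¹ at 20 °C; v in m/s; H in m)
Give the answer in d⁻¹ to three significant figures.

k_a = 5.32 × 1.56^0.67 / 3.90^1.85 = 5.32 × 1.347 / 12.40 = 0.5779 d⁻¹.

k_a ≈ 0.578 d⁻¹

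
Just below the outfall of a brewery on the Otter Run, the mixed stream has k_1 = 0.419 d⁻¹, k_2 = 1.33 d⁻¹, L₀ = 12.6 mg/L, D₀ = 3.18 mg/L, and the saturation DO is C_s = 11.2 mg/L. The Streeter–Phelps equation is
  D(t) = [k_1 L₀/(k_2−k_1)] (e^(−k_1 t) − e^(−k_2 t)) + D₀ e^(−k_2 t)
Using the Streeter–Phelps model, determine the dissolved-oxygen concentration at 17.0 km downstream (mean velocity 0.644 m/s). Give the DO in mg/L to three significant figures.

DO ≈ 7.84 mg/L

Travel time t = x/v = 17.0 km / (0.644 m/s) = 17000 m / 0.644 m/s = 26400 s = 0.3055 d.
k_1 L₀/(k_2−k_1) = 0.419×12.6/(1.33−0.419) = 5.279/0.9110 = 5.795 mg/L.
e^(−k_1 t) = e^(−0.419×0.3055) = 0.8798; e^(−k_2 t) = e^(−1.33×0.3055) = 0.6661.
D = 5.795 × (0.8798 − 0.6661) + 3.18 × 0.6661 = 1.239 + 2.118 = 3.357 mg/L.
DO = C_s − D = 11.2 − 3.357 = 7.843 mg/L.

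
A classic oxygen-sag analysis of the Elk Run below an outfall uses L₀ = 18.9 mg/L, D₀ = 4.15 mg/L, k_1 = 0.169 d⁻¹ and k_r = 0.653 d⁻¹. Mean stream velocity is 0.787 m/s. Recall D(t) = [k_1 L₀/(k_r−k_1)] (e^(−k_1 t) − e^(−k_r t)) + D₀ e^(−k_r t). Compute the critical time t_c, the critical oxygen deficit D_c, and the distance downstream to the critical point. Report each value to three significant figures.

t_c ≈ 0.745 d; D_c ≈ 4.31 mg/L; x_c ≈ 50.7 km

At the critical point dD/dt = 0, so k_1 L₀ e^(−k_1 t) = k_r D. Substituting D(t) from the Streeter–Phelps equation and solving for t gives
t_c = ln[(k_r/k_1)(1 − D₀(k_r−k_1)/(k_1 L₀))] / (k_r−k_1).
Here k_r−k_1 = 0.4840 d⁻¹ and 1 − D₀(k_r−k_1)/(k_1 L₀) = 1 − 4.15×0.4840/(0.169×18.9) = 0.3712, so
t_c = ln(3.864 × 0.3712) / 0.4840 = 0.3605 / 0.4840 = 0.7449 d.
D_c = (k_1/k_r) L₀ e^(−k_1 t_c) = (0.169/0.653) × 18.9 × e^(−0.169×0.7449) = 0.2588 × 18.9 × 0.8817 = 4.313 mg/L.
x_c = v t_c = 0.787 m/s × 0.7449 d × 86400 s/d = 50650 m ≈ 50.7 km.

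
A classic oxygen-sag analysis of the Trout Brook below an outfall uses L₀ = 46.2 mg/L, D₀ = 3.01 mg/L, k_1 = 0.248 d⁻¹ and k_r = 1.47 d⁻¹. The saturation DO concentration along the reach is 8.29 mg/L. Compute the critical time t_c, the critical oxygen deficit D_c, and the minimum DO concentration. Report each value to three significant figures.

t_c ≈ 1.14 d; D_c ≈ 5.88 mg/L; min DO ≈ 2.41 mg/L

With k_r/k_1 = 5.927 and 1 − D₀(k_r−k_1)/(k_1 L₀) = 0.6790,
t_c = ln(5.927 × 0.6790) / (1.47 − 0.248) = ln(4.025) / 1.222 = 1.392/1.222 = 1.139 d.
D_c = (k_1/k_r) L₀ e^(−k_1 t_c) = (0.248/1.47) × 46.2 × e^(−0.248×1.139) = 0.1687 × 46.2 × 0.7538 = 5.876 mg/L.
Minimum DO = C_s − D_c = 8.29 − 5.876 = 2.414 mg/L.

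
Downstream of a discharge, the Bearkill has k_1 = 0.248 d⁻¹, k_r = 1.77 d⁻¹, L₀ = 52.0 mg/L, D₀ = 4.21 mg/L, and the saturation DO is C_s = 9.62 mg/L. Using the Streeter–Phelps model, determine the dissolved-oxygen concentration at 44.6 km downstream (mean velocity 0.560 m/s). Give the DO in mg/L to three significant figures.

DO ≈ 3.71 mg/L

Travel time t = x/v = 44.6 km / (0.560 m/s) = 44600 m / 0.560 m/s = 79640 s = 0.9218 d.
k_1 L₀/(k_r−k_1) = 0.248×52.0/(1.77−0.248) = 12.90/1.522 = 8.473 mg/L.
e^(−k_1 t) = e^(−0.248×0.9218) = 0.7956; e^(−k_r t) = e^(−1.77×0.9218) = 0.1956.
D = 8.473 × (0.7956 − 0.1956) + 4.21 × 0.1956 = 5.084 + 0.8236 = 5.908 mg/L.
DO = C_s − D = 9.62 − 5.908 = 3.712 mg/L.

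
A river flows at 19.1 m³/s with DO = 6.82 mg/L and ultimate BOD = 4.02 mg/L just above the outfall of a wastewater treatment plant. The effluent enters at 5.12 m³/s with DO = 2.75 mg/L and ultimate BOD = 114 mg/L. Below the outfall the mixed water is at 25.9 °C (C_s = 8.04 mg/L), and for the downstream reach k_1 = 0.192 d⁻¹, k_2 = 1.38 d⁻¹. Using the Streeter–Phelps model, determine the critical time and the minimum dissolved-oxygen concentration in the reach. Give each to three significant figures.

t_c ≈ 1.12 d; minimum DO ≈ 4.98 mg/L

Mixed DO = (19.1×6.82 + 5.12×2.75)/(19.1+5.12) = 144.3/24.22 = 5.960 mg/L.
Mixed L₀ = (19.1×4.02 + 5.12×114)/(24.22) = 660.5/24.22 = 27.27 mg/L.
Initial deficit D₀ = C_s − DO₀ = 8.04 − 5.960 = 2.080 mg/L.
t_c = (1/1.188) ln[(1.38/0.192)(1 − 2.080×1.188/(0.192×27.27))] = 0.8418 × ln(3.795) = 1.123 d.
D_c = (0.192/1.38) × 27.27 × e^(−0.192×1.123) = 0.1391 × 27.27 × 0.8061 = 3.058 mg/L.
Minimum DO = 8.04 − 3.058 = 4.982 mg/L.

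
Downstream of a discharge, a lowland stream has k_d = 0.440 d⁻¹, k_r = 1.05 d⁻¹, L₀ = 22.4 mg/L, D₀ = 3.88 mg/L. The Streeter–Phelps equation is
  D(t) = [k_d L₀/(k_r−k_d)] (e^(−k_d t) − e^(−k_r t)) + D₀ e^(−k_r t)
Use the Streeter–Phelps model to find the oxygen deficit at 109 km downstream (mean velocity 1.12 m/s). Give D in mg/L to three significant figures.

Travel time t = x/v = 109 km / (1.12 m/s) = 109000 m / 1.12 m/s = 97320 s = 1.126 d.
k_d L₀/(k_r−k_d) = 0.440×22.4/(1.05−0.440) = 9.856/0.6100 = 16.16 mg/L.
e^(−k_d t) = e^(−0.440×1.126) = 0.6092; e^(−k_r t) = e^(−1.05×1.126) = 0.3064.
D = 16.16 × (0.6092 − 0.3064) + 3.88 × 0.3064 = 4.892 + 1.189 = 6.081 mg/L.

D ≈ 6.08 mg/L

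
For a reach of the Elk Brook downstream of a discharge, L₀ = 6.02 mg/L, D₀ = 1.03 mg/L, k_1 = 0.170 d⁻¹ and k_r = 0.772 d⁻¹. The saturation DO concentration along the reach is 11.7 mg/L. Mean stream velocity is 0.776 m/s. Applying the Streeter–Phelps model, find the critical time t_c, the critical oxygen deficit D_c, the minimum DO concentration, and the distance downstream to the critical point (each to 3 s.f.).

t_c ≈ 0.967 d; D_c ≈ 1.12 mg/L; min DO ≈ 10.6 mg/L; x_c ≈ 64.8 km

At the critical point dD/dt = 0, so k_1 L₀ e^(−k_1 t) = k_r D. Substituting D(t) from the Streeter–Phelps equation and solving for t gives
t_c = ln[(k_r/k_1)(1 − D₀(k_r−k_1)/(k_1 L₀))] / (k_r−k_1).
Here k_r−k_1 = 0.6020 d⁻¹ and 1 − D₀(k_r−k_1)/(k_1 L₀) = 1 − 1.03×0.6020/(0.170×6.02) = 0.3941, so
t_c = ln(4.541 × 0.3941) / 0.6020 = 0.5821 / 0.6020 = 0.9669 d.
L(t_c) = L₀ e^(−k_1 t_c) = 6.02 × 0.8484 = 5.108 mg/L, and at the critical point k_r D_c = k_1 L, so D_c = (0.170/0.772) × 5.108 = 1.125 mg/L.
Minimum DO = C_s − D_c = 11.7 − 1.125 = 10.58 mg/L.
x_c = v t_c = 0.776 m/s × 0.9669 d × 86400 s/d = 64830 m ≈ 64.8 km.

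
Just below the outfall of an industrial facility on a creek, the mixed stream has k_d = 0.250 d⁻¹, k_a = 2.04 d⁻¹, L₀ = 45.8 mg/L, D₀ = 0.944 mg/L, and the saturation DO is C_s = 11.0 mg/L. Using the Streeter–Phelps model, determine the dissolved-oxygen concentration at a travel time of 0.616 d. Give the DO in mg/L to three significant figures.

k_d L₀/(k_a−k_d) = 0.250×45.8/(2.04−0.250) = 11.45/1.790 = 6.397 mg/L.
e^(−k_d t) = e^(−0.250×0.6160) = 0.8573; e^(−k_a t) = e^(−2.04×0.6160) = 0.2846.
D = 6.397 × (0.8573 − 0.2846) + 0.944 × 0.2846 = 3.663 + 0.2687 = 3.932 mg/L.
DO = C_s − D = 11.0 − 3.932 = 7.068 mg/L.

DO ≈ 7.07 mg/L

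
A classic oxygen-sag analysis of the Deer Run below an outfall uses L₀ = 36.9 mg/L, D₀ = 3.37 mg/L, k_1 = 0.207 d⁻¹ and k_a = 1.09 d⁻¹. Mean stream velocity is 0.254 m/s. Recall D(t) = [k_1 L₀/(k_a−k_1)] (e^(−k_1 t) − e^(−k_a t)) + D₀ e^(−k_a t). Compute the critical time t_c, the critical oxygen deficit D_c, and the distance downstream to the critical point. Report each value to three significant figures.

t_c ≈ 1.32 d; D_c ≈ 5.33 mg/L; x_c ≈ 29.0 km

t_c = [1/(k_a−k_1)] ln[(k_a/k_1)(1 − D₀(k_a−k_1)/(k_1 L₀))]
= [1/(1.09−0.207)] ln[(1.09/0.207)(1 − 3.37×0.8830/(0.207×36.9))]
= (1/0.8830) ln[5.266 × 0.6104] = 1.133 × ln(3.214) = 1.133 × 1.168 = 1.322 d.
L(t_c) = L₀ e^(−k_1 t_c) = 36.9 × 0.7605 = 28.06 mg/L, and at the critical point k_a D_c = k_1 L, so D_c = (0.207/1.09) × 28.06 = 5.330 mg/L.
x_c = v t_c = 0.254 m/s × 1.322 d × 86400 s/d = 29020 m ≈ 29.0 km.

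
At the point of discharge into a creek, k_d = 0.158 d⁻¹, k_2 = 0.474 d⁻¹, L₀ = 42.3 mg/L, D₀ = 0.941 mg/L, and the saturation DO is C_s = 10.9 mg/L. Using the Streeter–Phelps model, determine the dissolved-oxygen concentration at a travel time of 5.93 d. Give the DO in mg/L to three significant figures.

DO ≈ 3.83 mg/L

k_d L₀/(k_2−k_d) = 0.158×42.3/(0.474−0.158) = 6.683/0.3160 = 21.15 mg/L.
e^(−k_d t) = e^(−0.158×5.930) = 0.3918; e^(−k_2 t) = e^(−0.474×5.930) = 0.06016.
D = 21.15 × (0.3918 − 0.06016) + 0.941 × 0.06016 = 7.015 + 0.05661 = 7.071 mg/L.
DO = C_s − D = 10.9 − 7.071 = 3.829 mg/L.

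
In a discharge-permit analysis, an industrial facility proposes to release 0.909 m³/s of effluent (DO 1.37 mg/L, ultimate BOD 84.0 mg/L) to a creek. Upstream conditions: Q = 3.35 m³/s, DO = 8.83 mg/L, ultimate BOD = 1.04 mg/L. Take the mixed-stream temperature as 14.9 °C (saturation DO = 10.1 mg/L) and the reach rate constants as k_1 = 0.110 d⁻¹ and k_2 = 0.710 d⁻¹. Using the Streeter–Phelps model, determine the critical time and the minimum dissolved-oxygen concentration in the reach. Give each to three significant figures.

t_c ≈ 0.127 d; minimum DO ≈ 7.24 mg/L

Mixed DO = (3.35×8.83 + 0.909×1.37)/(3.35+0.909) = 30.83/4.259 = 7.238 mg/L.
Mixed L₀ = (3.35×1.04 + 0.909×84.0)/(4.259) = 79.84/4.259 = 18.75 mg/L.
Initial deficit D₀ = C_s − DO₀ = 10.1 − 7.238 = 2.862 mg/L.
t_c = (1/0.6000) ln[(0.710/0.110)(1 − 2.862×0.6000/(0.110×18.75))] = 1.667 × ln(1.079) = 0.1270 d.
D_c = (0.110/0.710) × 18.75 × e^(−0.110×0.1270) = 0.1549 × 18.75 × 0.9861 = 2.864 mg/L.
Minimum DO = 10.1 − 2.864 = 7.236 mg/L.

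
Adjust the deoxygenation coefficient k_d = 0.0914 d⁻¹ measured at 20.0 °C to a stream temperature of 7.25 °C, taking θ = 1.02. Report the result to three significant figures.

k_d(T₂) = k_d(T₁) · θ^(T₂−T₁) = 0.0914 × 1.02^(7.25−20.0)
= 0.0914 × 1.02^-12.8 = 0.0914 × 0.7769 = 0.07101 d⁻¹.

k_d ≈ 0.0710 d⁻¹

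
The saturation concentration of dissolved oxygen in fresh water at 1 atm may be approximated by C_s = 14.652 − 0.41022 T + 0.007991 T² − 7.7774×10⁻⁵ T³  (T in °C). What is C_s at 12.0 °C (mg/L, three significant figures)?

C_s = 14.652 − 0.41022×12.0 + 0.007991×12.0² − 7.7774×10⁻⁵×12.0³ = 10.75 mg/L.

C_s ≈ 10.7 mg/L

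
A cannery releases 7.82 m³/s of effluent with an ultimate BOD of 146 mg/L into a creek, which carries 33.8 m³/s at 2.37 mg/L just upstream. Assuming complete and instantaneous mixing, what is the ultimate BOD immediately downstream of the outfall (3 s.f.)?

Flow-weighted mixing: C = (Q_r C_r + Q_w C_w)/(Q_r + Q_w)
= (33.8×2.37 + 7.82×146)/(33.8 + 7.82) = 1222/41.62 = 29.36 mg/L.

29.4 mg/L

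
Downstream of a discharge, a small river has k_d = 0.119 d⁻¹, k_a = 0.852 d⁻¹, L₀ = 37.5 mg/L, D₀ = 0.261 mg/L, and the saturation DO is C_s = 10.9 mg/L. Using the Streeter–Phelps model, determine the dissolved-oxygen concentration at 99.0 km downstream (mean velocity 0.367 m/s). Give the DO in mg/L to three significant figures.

DO ≈ 7.11 mg/L

Travel time t = x/v = 99.0 km / (0.367 m/s) = 99000 m / 0.367 m/s = 269800 s = 3.122 d.
k_d L₀/(k_a−k_d) = 0.119×37.5/(0.852−0.119) = 4.462/0.7330 = 6.088 mg/L.
e^(−k_d t) = e^(−0.119×3.122) = 0.6897; e^(−k_a t) = e^(−0.852×3.122) = 0.06994.
D = 6.088 × (0.6897 − 0.06994) + 0.261 × 0.06994 = 3.773 + 0.01825 = 3.791 mg/L.
DO = C_s − D = 10.9 − 3.791 = 7.109 mg/L.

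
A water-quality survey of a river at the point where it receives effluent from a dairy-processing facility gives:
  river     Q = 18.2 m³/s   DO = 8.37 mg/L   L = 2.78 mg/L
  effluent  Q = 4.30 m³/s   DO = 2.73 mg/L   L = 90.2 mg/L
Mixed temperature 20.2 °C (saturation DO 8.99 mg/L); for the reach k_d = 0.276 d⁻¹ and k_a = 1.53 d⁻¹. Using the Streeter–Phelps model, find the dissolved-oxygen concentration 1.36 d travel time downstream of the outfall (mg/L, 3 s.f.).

DO ≈ 6.37 mg/L

Mixed DO = (18.2×8.37 + 4.30×2.73)/(18.2+4.30) = 164.1/22.50 = 7.292 mg/L.
Mixed L₀ = (18.2×2.78 + 4.30×90.2)/(22.50) = 438.5/22.50 = 19.49 mg/L.
Initial deficit D₀ = C_s − DO₀ = 8.99 − 7.292 = 1.698 mg/L.
D(1.36) = [0.276×19.49/(1.53−0.276)](e^(−0.276×1.36) − e^(−1.53×1.36)) + 1.698 e^(−1.53×1.36)
= 4.289 × (0.6870 − 0.1248) + 1.698 × 0.1248 = 2.623 mg/L.
DO = 8.99 − 2.623 = 6.367 mg/L.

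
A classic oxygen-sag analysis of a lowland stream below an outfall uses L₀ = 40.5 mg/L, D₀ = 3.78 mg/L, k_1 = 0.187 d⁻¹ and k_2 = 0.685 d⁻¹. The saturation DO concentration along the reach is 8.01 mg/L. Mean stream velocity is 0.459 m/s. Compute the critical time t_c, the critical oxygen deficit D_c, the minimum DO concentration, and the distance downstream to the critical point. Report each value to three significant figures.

t_c ≈ 2.03 d; D_c ≈ 7.56 mg/L; min DO ≈ 0.451 mg/L; x_c ≈ 80.6 km

At the critical point dD/dt = 0, so k_1 L₀ e^(−k_1 t) = k_2 D. Substituting D(t) from the Streeter–Phelps equation and solving for t gives
t_c = ln[(k_2/k_1)(1 − D₀(k_2−k_1)/(k_1 L₀))] / (k_2−k_1).
Here k_2−k_1 = 0.4980 d⁻¹ and 1 − D₀(k_2−k_1)/(k_1 L₀) = 1 − 3.78×0.4980/(0.187×40.5) = 0.7514, so
t_c = ln(3.663 × 0.7514) / 0.4980 = 1.013 / 0.4980 = 2.033 d.
D_c = (k_1/k_2) L₀ e^(−k_1 t_c) = (0.187/0.685) × 40.5 × e^(−0.187×2.033) = 0.2730 × 40.5 × 0.6837 = 7.559 mg/L.
Minimum DO = C_s − D_c = 8.01 − 7.559 = 0.4507 mg/L.
x_c = v t_c = 0.459 m/s × 2.033 d × 86400 s/d = 80630 m ≈ 80.6 km.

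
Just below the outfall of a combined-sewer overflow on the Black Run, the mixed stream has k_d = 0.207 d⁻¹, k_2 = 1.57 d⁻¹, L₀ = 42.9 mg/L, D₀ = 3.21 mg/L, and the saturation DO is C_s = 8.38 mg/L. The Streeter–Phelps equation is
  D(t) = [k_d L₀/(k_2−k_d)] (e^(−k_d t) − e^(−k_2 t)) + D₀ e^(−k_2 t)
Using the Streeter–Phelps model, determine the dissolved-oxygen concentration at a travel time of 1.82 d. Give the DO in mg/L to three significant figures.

k_d L₀/(k_2−k_d) = 0.207×42.9/(1.57−0.207) = 8.880/1.363 = 6.515 mg/L.
e^(−k_d t) = e^(−0.207×1.820) = 0.6861; e^(−k_2 t) = e^(−1.57×1.820) = 0.05742.
D = 6.515 × (0.6861 − 0.05742) + 3.21 × 0.05742 = 4.096 + 0.1843 = 4.280 mg/L.
DO = C_s − D = 8.38 − 4.280 = 4.100 mg/L.

DO ≈ 4.10 mg/L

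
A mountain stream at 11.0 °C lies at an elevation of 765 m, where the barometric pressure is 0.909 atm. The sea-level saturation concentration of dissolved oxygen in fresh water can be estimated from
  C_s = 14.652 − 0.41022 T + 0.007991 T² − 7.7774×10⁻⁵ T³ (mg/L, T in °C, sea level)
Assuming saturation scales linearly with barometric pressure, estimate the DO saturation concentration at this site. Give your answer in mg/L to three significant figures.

C_s ≈ 10.0 mg/L

At sea level: C_s = 14.652 − 0.41022×11.0 + 0.007991×11.0² − 7.7774×10⁻⁵×11.0³ = 11.00 mg/L.
Pressure correction: C_s' = 11.00 × 0.909 = 10.00 mg/L.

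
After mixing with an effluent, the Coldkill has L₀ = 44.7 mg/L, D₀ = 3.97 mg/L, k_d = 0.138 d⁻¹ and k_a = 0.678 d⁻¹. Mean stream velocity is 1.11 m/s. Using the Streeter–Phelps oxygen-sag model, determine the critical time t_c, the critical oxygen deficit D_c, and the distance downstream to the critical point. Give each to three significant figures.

t_c ≈ 2.16 d; D_c ≈ 6.76 mg/L; x_c ≈ 207 km

With k_a/k_d = 4.913 and 1 − D₀(k_a−k_d)/(k_d L₀) = 0.6525,
t_c = ln(4.913 × 0.6525) / (0.678 − 0.138) = ln(3.206) / 0.5400 = 1.165/0.5400 = 2.157 d.
D_c = (k_d/k_a) L₀ e^(−k_d t_c) = (0.138/0.678) × 44.7 × e^(−0.138×2.157) = 0.2035 × 44.7 × 0.7425 = 6.756 mg/L.
x_c = v t_c = 1.11 m/s × 2.157 d × 86400 s/d = 206900 m ≈ 207 km.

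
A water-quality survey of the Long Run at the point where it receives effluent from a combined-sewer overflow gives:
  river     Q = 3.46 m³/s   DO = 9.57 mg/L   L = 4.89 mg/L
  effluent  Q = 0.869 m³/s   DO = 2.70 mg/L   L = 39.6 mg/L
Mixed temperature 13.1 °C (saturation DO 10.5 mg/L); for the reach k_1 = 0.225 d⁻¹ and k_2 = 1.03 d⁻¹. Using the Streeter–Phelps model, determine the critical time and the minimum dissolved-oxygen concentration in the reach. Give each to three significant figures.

t_c ≈ 0.408 d; minimum DO ≈ 8.14 mg/L

Mixed DO = (3.46×9.57 + 0.869×2.70)/(3.46+0.869) = 35.46/4.329 = 8.191 mg/L.
Mixed L₀ = (3.46×4.89 + 0.869×39.6)/(4.329) = 51.33/4.329 = 11.86 mg/L.
Initial deficit D₀ = C_s − DO₀ = 10.5 − 8.191 = 2.309 mg/L.
t_c = (1/0.8050) ln[(1.03/0.225)(1 − 2.309×0.8050/(0.225×11.86))] = 1.242 × ln(1.388) = 0.4076 d.
D_c = (0.225/1.03) × 11.86 × e^(−0.225×0.4076) = 0.2184 × 11.86 × 0.9124 = 2.363 mg/L.
Minimum DO = 10.5 − 2.363 = 8.137 mg/L.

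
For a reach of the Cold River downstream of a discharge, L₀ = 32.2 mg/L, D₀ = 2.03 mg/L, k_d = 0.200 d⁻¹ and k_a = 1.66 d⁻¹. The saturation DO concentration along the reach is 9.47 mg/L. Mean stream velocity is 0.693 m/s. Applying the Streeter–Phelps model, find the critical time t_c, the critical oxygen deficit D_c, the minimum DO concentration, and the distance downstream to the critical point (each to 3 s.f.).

t_c ≈ 1.03 d; D_c ≈ 3.16 mg/L; min DO ≈ 6.31 mg/L; x_c ≈ 61.5 km

With k_a/k_d = 8.300 and 1 − D₀(k_a−k_d)/(k_d L₀) = 0.5398,
t_c = ln(8.300 × 0.5398) / (1.66 − 0.200) = ln(4.480) / 1.460 = 1.500/1.460 = 1.027 d.
D_c = (k_d/k_a) L₀ e^(−k_d t_c) = (0.200/1.66) × 32.2 × e^(−0.200×1.027) = 0.1205 × 32.2 × 0.8143 = 3.159 mg/L.
Minimum DO = C_s − D_c = 9.47 − 3.159 = 6.311 mg/L.
x_c = v t_c = 0.693 m/s × 1.027 d × 86400 s/d = 61500 m ≈ 61.5 km.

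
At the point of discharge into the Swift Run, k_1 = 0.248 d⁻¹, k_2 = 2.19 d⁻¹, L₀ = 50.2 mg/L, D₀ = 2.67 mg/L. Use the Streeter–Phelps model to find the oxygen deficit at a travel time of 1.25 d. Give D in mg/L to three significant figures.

k_1 L₀/(k_2−k_1) = 0.248×50.2/(2.19−0.248) = 12.45/1.942 = 6.411 mg/L.
e^(−k_1 t) = e^(−0.248×1.250) = 0.7334; e^(−k_2 t) = e^(−2.19×1.250) = 0.06473.
D = 6.411 × (0.7334 − 0.06473) + 2.67 × 0.06473 = 4.287 + 0.1728 = 4.460 mg/L.

D ≈ 4.46 mg/L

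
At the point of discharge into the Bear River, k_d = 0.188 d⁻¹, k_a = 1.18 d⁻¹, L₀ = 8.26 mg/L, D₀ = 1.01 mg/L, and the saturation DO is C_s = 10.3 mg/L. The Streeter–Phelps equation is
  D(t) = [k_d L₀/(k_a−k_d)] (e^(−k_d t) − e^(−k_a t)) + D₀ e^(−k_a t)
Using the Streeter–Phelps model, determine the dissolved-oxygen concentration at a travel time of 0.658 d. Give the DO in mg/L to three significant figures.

k_d L₀/(k_a−k_d) = 0.188×8.26/(1.18−0.188) = 1.553/0.9920 = 1.565 mg/L.
e^(−k_d t) = e^(−0.188×0.6580) = 0.8836; e^(−k_a t) = e^(−1.18×0.6580) = 0.4600.
D = 1.565 × (0.8836 − 0.4600) + 1.01 × 0.4600 = 0.6631 + 0.4646 = 1.128 mg/L.
DO = C_s − D = 10.3 − 1.128 = 9.172 mg/L.

DO ≈ 9.17 mg/L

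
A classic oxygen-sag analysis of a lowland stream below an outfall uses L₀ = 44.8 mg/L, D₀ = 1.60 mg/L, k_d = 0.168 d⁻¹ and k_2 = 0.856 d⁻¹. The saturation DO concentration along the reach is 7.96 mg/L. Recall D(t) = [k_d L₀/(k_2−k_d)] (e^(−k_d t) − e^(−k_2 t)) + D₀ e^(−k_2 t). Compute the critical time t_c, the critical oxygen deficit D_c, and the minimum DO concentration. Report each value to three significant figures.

t_c ≈ 2.14 d; D_c ≈ 6.14 mg/L; min DO ≈ 1.82 mg/L

With k_2/k_d = 5.095 and 1 − D₀(k_2−k_d)/(k_d L₀) = 0.8537,
t_c = ln(5.095 × 0.8537) / (0.856 − 0.168) = ln(4.350) / 0.6880 = 1.470/0.6880 = 2.137 d.
L(t_c) = L₀ e^(−k_d t_c) = 44.8 × 0.6984 = 31.29 mg/L, and at the critical point k_2 D_c = k_d L, so D_c = (0.168/0.856) × 31.29 = 6.140 mg/L.
Minimum DO = C_s − D_c = 7.96 − 6.140 = 1.820 mg/L.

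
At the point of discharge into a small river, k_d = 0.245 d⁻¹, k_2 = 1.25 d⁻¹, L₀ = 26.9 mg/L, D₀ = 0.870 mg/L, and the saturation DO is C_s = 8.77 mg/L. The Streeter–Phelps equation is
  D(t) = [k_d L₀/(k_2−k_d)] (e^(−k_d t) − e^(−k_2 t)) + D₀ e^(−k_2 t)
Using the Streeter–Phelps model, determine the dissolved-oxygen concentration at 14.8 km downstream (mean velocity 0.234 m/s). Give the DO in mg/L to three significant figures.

Travel time t = x/v = 14.8 km / (0.234 m/s) = 14800 m / 0.234 m/s = 63250 s = 0.7320 d.
k_d L₀/(k_2−k_d) = 0.245×26.9/(1.25−0.245) = 6.590/1.005 = 6.558 mg/L.
e^(−k_d t) = e^(−0.245×0.7320) = 0.8358; e^(−k_2 t) = e^(−1.25×0.7320) = 0.4005.
D = 6.558 × (0.8358 − 0.4005) + 0.870 × 0.4005 = 2.855 + 0.3484 = 3.203 mg/L.
DO = C_s − D = 8.77 − 3.203 = 5.567 mg/L.

DO ≈ 5.57 mg/L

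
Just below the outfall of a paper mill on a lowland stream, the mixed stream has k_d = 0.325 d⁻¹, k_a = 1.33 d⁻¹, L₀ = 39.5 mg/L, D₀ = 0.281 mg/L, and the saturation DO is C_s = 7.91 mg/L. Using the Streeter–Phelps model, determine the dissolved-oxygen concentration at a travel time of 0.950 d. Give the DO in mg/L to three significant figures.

DO ≈ 2.06 mg/L

k_d L₀/(k_a−k_d) = 0.325×39.5/(1.33−0.325) = 12.84/1.005 = 12.77 mg/L.
e^(−k_d t) = e^(−0.325×0.9500) = 0.7344; e^(−k_a t) = e^(−1.33×0.9500) = 0.2827.
D = 12.77 × (0.7344 − 0.2827) + 0.281 × 0.2827 = 5.770 + 0.07943 = 5.849 mg/L.
DO = C_s − D = 7.91 − 5.849 = 2.061 mg/L.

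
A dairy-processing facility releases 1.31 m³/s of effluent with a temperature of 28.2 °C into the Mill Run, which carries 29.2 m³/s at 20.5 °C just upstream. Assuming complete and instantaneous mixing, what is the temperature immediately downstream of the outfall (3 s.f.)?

20.8 °C

Flow-weighted mixing: C = (Q_r C_r + Q_w C_w)/(Q_r + Q_w)
= (29.2×20.5 + 1.31×28.2)/(29.2 + 1.31) = 635.5/30.51 = 20.83 °C.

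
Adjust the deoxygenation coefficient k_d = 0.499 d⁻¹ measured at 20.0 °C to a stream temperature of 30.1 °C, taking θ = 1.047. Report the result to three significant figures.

k_d ≈ 0.794 d⁻¹

k_d(T₂) = k_d(T₁) · θ^(T₂−T₁) = 0.499 × 1.047^(30.1−20.0)
= 0.499 × 1.047^10.1 = 0.499 × 1.590 = 0.7935 d⁻¹.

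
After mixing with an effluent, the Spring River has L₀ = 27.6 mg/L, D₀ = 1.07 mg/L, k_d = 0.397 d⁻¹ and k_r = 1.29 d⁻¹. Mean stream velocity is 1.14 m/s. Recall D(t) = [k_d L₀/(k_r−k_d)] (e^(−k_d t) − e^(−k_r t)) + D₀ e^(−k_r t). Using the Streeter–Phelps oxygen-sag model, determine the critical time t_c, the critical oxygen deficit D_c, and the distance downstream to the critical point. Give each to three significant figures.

At the critical point dD/dt = 0, so k_d L₀ e^(−k_d t) = k_r D. Substituting D(t) from the Streeter–Phelps equation and solving for t gives
t_c = ln[(k_r/k_d)(1 − D₀(k_r−k_d)/(k_d L₀))] / (k_r−k_d).
Here k_r−k_d = 0.8930 d⁻¹ and 1 − D₀(k_r−k_d)/(k_d L₀) = 1 − 1.07×0.8930/(0.397×27.6) = 0.9128, so
t_c = ln(3.249 × 0.9128) / 0.8930 = 1.087 / 0.8930 = 1.217 d.
L(t_c) = L₀ e^(−k_d t_c) = 27.6 × 0.6167 = 17.02 mg/L, and at the critical point k_r D_c = k_d L, so D_c = (0.397/1.29) × 17.02 = 5.238 mg/L.
x_c = v t_c = 1.14 m/s × 1.217 d × 86400 s/d = 119900 m ≈ 120 km.

t_c ≈ 1.22 d; D_c ≈ 5.24 mg/L; x_c ≈ 120 km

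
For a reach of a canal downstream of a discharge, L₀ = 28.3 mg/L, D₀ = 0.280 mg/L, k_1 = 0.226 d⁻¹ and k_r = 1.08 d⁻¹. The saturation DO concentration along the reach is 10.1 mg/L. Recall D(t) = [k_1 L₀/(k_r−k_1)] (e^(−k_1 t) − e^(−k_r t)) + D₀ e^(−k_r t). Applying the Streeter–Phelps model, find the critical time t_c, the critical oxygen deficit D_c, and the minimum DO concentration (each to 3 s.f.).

With k_r/k_1 = 4.779 and 1 − D₀(k_r−k_1)/(k_1 L₀) = 0.9626,
t_c = ln(4.779 × 0.9626) / (1.08 − 0.226) = ln(4.600) / 0.8540 = 1.526/0.8540 = 1.787 d.
L(t_c) = L₀ e^(−k_1 t_c) = 28.3 × 0.6677 = 18.90 mg/L, and at the critical point k_r D_c = k_1 L, so D_c = (0.226/1.08) × 18.90 = 3.954 mg/L.
Minimum DO = C_s − D_c = 10.1 − 3.954 = 6.146 mg/L.

t_c ≈ 1.79 d; D_c ≈ 3.95 mg/L; min DO ≈ 6.15 mg/L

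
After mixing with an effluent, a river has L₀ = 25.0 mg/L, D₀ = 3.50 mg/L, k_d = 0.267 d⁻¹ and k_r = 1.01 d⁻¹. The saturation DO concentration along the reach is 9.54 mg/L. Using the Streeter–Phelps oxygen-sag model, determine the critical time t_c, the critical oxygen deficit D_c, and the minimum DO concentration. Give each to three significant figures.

At the critical point dD/dt = 0, so k_d L₀ e^(−k_d t) = k_r D. Substituting D(t) from the Streeter–Phelps equation and solving for t gives
t_c = ln[(k_r/k_d)(1 − D₀(k_r−k_d)/(k_d L₀))] / (k_r−k_d).
Here k_r−k_d = 0.7430 d⁻¹ and 1 − D₀(k_r−k_d)/(k_d L₀) = 1 − 3.50×0.7430/(0.267×25.0) = 0.6104, so
t_c = ln(3.783 × 0.6104) / 0.7430 = 0.8368 / 0.7430 = 1.126 d.
L(t_c) = L₀ e^(−k_d t_c) = 25.0 × 0.7403 = 18.51 mg/L, and at the critical point k_r D_c = k_d L, so D_c = (0.267/1.01) × 18.51 = 4.892 mg/L.
Minimum DO = C_s − D_c = 9.54 − 4.892 = 4.648 mg/L.

t_c ≈ 1.13 d; D_c ≈ 4.89 mg/L; min DO ≈ 4.65 mg/L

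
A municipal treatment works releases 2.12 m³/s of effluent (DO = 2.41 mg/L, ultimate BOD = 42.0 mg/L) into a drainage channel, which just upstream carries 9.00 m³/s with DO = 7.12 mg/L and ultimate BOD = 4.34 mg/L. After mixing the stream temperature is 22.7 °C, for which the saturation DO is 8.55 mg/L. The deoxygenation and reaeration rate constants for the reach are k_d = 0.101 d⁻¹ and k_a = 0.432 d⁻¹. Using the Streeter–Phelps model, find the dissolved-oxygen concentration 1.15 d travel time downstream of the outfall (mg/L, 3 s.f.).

Mixed DO = (9.00×7.12 + 2.12×2.41)/(9.00+2.12) = 69.19/11.12 = 6.222 mg/L.
Mixed L₀ = (9.00×4.34 + 2.12×42.0)/(11.12) = 128.1/11.12 = 11.52 mg/L.
Initial deficit D₀ = C_s − DO₀ = 8.55 − 6.222 = 2.328 mg/L.
D(1.15) = [0.101×11.52/(0.432−0.101)](e^(−0.101×1.15) − e^(−0.432×1.15)) + 2.328 e^(−0.432×1.15)
= 3.515 × (0.8903 − 0.6085) + 2.328 × 0.6085 = 2.407 mg/L.
DO = 8.55 − 2.407 = 6.143 mg/L.

DO ≈ 6.14 mg/L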